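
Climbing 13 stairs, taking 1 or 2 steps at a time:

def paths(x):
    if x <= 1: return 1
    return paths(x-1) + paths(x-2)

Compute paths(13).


Building up from base cases:
paths(0) = 1
paths(1) = 1
paths(2) = paths(1) + paths(0) = 1 + 1 = 2
paths(3) = paths(2) + paths(1) = 2 + 1 = 3
paths(4) = paths(3) + paths(2) = 3 + 2 = 5
paths(5) = paths(4) + paths(3) = 5 + 3 = 8
paths(6) = paths(5) + paths(4) = 8 + 5 = 13
paths(7) = paths(6) + paths(5) = 13 + 8 = 21
paths(8) = paths(7) + paths(6) = 21 + 13 = 34
paths(9) = paths(8) + paths(7) = 34 + 21 = 55
paths(10) = paths(9) + paths(8) = 55 + 34 = 89
paths(11) = paths(10) + paths(9) = 89 + 55 = 144
paths(12) = paths(11) + paths(10) = 144 + 89 = 233
paths(13) = paths(12) + paths(11) = 233 + 144 = 377

377


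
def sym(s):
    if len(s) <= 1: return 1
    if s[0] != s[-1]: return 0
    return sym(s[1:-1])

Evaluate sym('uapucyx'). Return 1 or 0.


sym('uapucyx'): s[0]='u' != s[-1]='x' -> return 0
Result: 0 (not a palindrome)

0


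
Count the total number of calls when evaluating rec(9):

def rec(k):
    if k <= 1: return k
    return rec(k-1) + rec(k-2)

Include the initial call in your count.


Let C(n) = total calls for rec(n)
C(0) = 1, C(1) = 1
C(2) = 1 + C(1) + C(0) = 1 + 1 + 1 = 3
C(3) = 1 + C(2) + C(1) = 1 + 3 + 1 = 5
C(4) = 1 + C(3) + C(2) = 1 + 5 + 3 = 9
C(5) = 1 + C(4) + C(3) = 1 + 9 + 5 = 15
C(6) = 1 + C(5) + C(4) = 1 + 15 + 9 = 25
C(7) = 1 + C(6) + C(5) = 1 + 25 + 15 = 41
C(8) = 1 + C(7) + C(6) = 1 + 41 + 25 = 67
C(9) = 1 + C(8) + C(7) = 1 + 67 + 41 = 109

109


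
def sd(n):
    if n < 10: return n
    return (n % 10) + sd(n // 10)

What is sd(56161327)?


sd(56161327) = 7 + sd(5616132)
sd(5616132) = 2 + sd(561613)
sd(561613) = 3 + sd(56161)
sd(56161) = 1 + sd(5616)
sd(5616) = 6 + sd(561)
sd(561) = 1 + sd(56)
sd(56) = 6 + sd(5)
sd(5) = 5  (base case)
Total: 7 + 2 + 3 + 1 + 6 + 1 + 6 + 5 = 31

31


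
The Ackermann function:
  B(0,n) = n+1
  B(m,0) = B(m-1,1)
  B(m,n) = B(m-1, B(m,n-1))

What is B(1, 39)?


B(1, 39) = B(0, B(1, 38))
  B(1, 38) = B(0, B(1, 37))
    B(1, 37) = B(0, B(1, 36))
      B(1, 36) = B(0, B(1, 35))
        B(1, 35) = B(0, B(1, 34))
          B(1, 34) = B(0, B(1, 33))
          B(1, 33) = B(0, B(1, 32))
          B(1, 32) = B(0, B(1, 31))
          B(1, 31) = B(0, B(1, 30))
          B(1, 30) = B(0, B(1, 29))
          B(1, 29) = B(0, B(1, 28))
          B(1, 28) = B(0, B(1, 27))
          B(1, 27) = B(0, B(1, 26))
          B(1, 26) = B(0, B(1, 25))
          B(1, 25) = B(0, B(1, 24))
          B(1, 24) = B(0, B(1, 23))
          B(1, 23) = B(0, B(1, 22))
          B(1, 22) = B(0, B(1, 21))
          B(1, 21) = B(0, B(1, 20))
          B(1, 20) = B(0, B(1, 19))
          B(1, 19) = B(0, B(1, 18))
          B(1, 18) = B(0, B(1, 17))
          B(1, 17) = B(0, B(1, 16))
          B(1, 16) = B(0, B(1, 15))
          B(1, 15) = B(0, B(1, 14))
... (trace truncated)
Result: B(1, 39) = 41

41


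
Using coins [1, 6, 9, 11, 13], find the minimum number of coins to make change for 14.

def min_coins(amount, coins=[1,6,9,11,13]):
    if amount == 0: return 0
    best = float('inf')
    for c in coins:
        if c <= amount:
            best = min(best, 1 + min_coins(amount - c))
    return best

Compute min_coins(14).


Building up with DP:
min_coins(0) = 0
min_coins(1) = min(1+min_coins(0)=1+0=1) = 1
min_coins(2) = min(1+min_coins(1)=1+1=2) = 2
min_coins(3) = min(1+min_coins(2)=1+2=3) = 3
min_coins(4) = min(1+min_coins(3)=1+3=4) = 4
min_coins(5) = min(1+min_coins(4)=1+4=5) = 5
min_coins(6) = min(1+min_coins(5)=1+5=6, 1+min_coins(0)=1+0=1) = 1
min_coins(7) = min(1+min_coins(6)=1+1=2, 1+min_coins(1)=1+1=2) = 2
min_coins(8) = min(1+min_coins(7)=1+2=3, 1+min_coins(2)=1+2=3) = 3
min_coins(9) = min(1+min_coins(8)=1+3=4, 1+min_coins(3)=1+3=4, 1+min_coins(0)=1+0=1) = 1
min_coins(10) = min(1+min_coins(9)=1+1=2, 1+min_coins(4)=1+4=5, 1+min_coins(1)=1+1=2) = 2
min_coins(11) = min(1+min_coins(10)=1+2=3, 1+min_coins(5)=1+5=6, 1+min_coins(2)=1+2=3, 1+min_coins(0)=1+0=1) = 1
min_coins(12) = min(1+min_coins(11)=1+1=2, 1+min_coins(6)=1+1=2, 1+min_coins(3)=1+3=4, 1+min_coins(1)=1+1=2) = 2
min_coins(13) = min(1+min_coins(12)=1+2=3, 1+min_coins(7)=1+2=3, 1+min_coins(4)=1+4=5, 1+min_coins(2)=1+2=3, 1+min_coins(0)=1+0=1) = 1
min_coins(14) = min(1+min_coins(13)=1+1=2, 1+min_coins(8)=1+3=4, 1+min_coins(5)=1+5=6, 1+min_coins(3)=1+3=4, 1+min_coins(1)=1+1=2) = 2

2


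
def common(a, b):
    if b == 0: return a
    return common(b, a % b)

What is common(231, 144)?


common(231, 144) = common(144, 87)
common(144, 87) = common(87, 57)
common(87, 57) = common(57, 30)
common(57, 30) = common(30, 27)
common(30, 27) = common(27, 3)
common(27, 3) = common(3, 0)
common(3, 0) = 3  (base case)

3


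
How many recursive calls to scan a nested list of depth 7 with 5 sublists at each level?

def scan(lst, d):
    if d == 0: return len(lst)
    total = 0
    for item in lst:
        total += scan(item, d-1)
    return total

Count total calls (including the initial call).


At depth 0 (root): 1 call
At depth 1: each of 1 parents calls scan on 5 children = 5 calls
At depth 2: each of 5 parents calls scan on 5 children = 25 calls
At depth 3: each of 25 parents calls scan on 5 children = 125 calls
At depth 4: each of 125 parents calls scan on 5 children = 625 calls
At depth 5: each of 625 parents calls scan on 5 children = 3125 calls
At depth 6: each of 3125 parents calls scan on 5 children = 15625 calls
At depth 7: each of 15625 parents calls scan on 5 children = 78125 calls
Total: 1 + 5 + 25 + 125 + 625 + 3125 + 15625 + 78125 = 97656

97656


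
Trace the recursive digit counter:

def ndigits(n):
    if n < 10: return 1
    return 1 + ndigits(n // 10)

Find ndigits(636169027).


ndigits(636169027) = 1 + ndigits(63616902)
ndigits(63616902) = 1 + ndigits(6361690)
ndigits(6361690) = 1 + ndigits(636169)
ndigits(636169) = 1 + ndigits(63616)
ndigits(63616) = 1 + ndigits(6361)
ndigits(6361) = 1 + ndigits(636)
ndigits(636) = 1 + ndigits(63)
ndigits(63) = 1 + ndigits(6)
ndigits(6) = 1  (base case: 6 < 10)
Unwinding: 1 + 1 + 1 + 1 + 1 + 1 + 1 + 1 + 1 = 9

9


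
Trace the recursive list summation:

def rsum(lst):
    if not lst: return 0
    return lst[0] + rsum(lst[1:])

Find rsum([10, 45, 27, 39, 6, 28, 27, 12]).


rsum([10, 45, 27, 39, 6, 28, 27, 12]) = 10 + rsum([45, 27, 39, 6, 28, 27, 12])
rsum([45, 27, 39, 6, 28, 27, 12]) = 45 + rsum([27, 39, 6, 28, 27, 12])
rsum([27, 39, 6, 28, 27, 12]) = 27 + rsum([39, 6, 28, 27, 12])
rsum([39, 6, 28, 27, 12]) = 39 + rsum([6, 28, 27, 12])
rsum([6, 28, 27, 12]) = 6 + rsum([28, 27, 12])
rsum([28, 27, 12]) = 28 + rsum([27, 12])
rsum([27, 12]) = 27 + rsum([12])
rsum([12]) = 12 + rsum([])
rsum([]) = 0  (base case)
Total: 10 + 45 + 27 + 39 + 6 + 28 + 27 + 12 + 0 = 194

194


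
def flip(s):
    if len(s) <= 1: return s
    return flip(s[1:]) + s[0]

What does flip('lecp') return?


flip('lecp') = flip('ecp') + 'l'
flip('ecp') = flip('cp') + 'e'
flip('cp') = flip('p') + 'c'
flip('p') = 'p'  (base case)
Concatenating: 'p' + 'c' + 'e' + 'l' = 'pcel'

pcel


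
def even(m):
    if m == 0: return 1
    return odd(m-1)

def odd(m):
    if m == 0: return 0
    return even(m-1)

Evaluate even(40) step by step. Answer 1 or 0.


even(40) = odd(39)
odd(39) = even(38)
even(38) = odd(37)
odd(37) = even(36)
even(36) = odd(35)
odd(35) = even(34)
even(34) = odd(33)
odd(33) = even(32)
even(32) = odd(31)
odd(31) = even(30)
even(30) = odd(29)
odd(29) = even(28)
even(28) = odd(27)
odd(27) = even(26)
even(26) = odd(25)
odd(25) = even(24)
even(24) = odd(23)
odd(23) = even(22)
even(22) = odd(21)
odd(21) = even(20)
even(20) = odd(19)
odd(19) = even(18)
even(18) = odd(17)
odd(17) = even(16)
even(16) = odd(15)
odd(15) = even(14)
even(14) = odd(13)
odd(13) = even(12)
even(12) = odd(11)
odd(11) = even(10)
even(10) = odd(9)
odd(9) = even(8)
even(8) = odd(7)
odd(7) = even(6)
even(6) = odd(5)
odd(5) = even(4)
even(4) = odd(3)
odd(3) = even(2)
even(2) = odd(1)
odd(1) = even(0)
even(0) = 1  (base case)
Result: 1

1


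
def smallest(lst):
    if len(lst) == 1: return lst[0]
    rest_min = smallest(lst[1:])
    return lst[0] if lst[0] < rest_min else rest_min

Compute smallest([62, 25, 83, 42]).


smallest([62, 25, 83, 42]): compare 62 with smallest([25, 83, 42])
smallest([25, 83, 42]): compare 25 with smallest([83, 42])
smallest([83, 42]): compare 83 with smallest([42])
smallest([42]) = 42  (base case)
Compare 83 with 42 -> 42
Compare 25 with 42 -> 25
Compare 62 with 25 -> 25

25


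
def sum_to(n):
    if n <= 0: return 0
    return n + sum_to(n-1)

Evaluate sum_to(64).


sum_to(64)
= 64 + 63 + 62 + 61 + 60 + 59 + 58 + 57 + 56 + 55 + 54 + 53 + 52 + 51 + 50 + 49 + 48 + 47 + 46 + 45 + 44 + 43 + 42 + 41 + 40 + 39 + 38 + 37 + 36 + 35 + 34 + 33 + 32 + 31 + 30 + 29 + 28 + 27 + 26 + 25 + 24 + 23 + 22 + 21 + 20 + 19 + 18 + 17 + 16 + 15 + 14 + 13 + 12 + 11 + 10 + 9 + 8 + 7 + 6 + 5 + 4 + 3 + 2 + 1 + sum_to(0)
= 64 + 63 + 62 + 61 + 60 + 59 + 58 + 57 + 56 + 55 + 54 + 53 + 52 + 51 + 50 + 49 + 48 + 47 + 46 + 45 + 44 + 43 + 42 + 41 + 40 + 39 + 38 + 37 + 36 + 35 + 34 + 33 + 32 + 31 + 30 + 29 + 28 + 27 + 26 + 25 + 24 + 23 + 22 + 21 + 20 + 19 + 18 + 17 + 16 + 15 + 14 + 13 + 12 + 11 + 10 + 9 + 8 + 7 + 6 + 5 + 4 + 3 + 2 + 1 + 0
= 2080

2080


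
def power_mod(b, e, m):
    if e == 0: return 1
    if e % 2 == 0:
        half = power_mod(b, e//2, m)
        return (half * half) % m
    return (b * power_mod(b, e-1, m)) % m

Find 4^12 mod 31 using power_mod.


power_mod(4, 12, 31): e is even, compute power_mod(4, 6, 31)
  power_mod(4, 6, 31): e is even, compute power_mod(4, 3, 31)
    power_mod(4, 3, 31): e is odd, compute power_mod(4, 2, 31)
      power_mod(4, 2, 31): e is even, compute power_mod(4, 1, 31)
        power_mod(4, 1, 31): e is odd, compute power_mod(4, 0, 31)
          power_mod(4, 0, 31) = 1
        (4 * 1) % 31 = 4
      half=4, (4*4) % 31 = 16
    (4 * 16) % 31 = 2
  half=2, (2*2) % 31 = 4
half=4, (4*4) % 31 = 16

16


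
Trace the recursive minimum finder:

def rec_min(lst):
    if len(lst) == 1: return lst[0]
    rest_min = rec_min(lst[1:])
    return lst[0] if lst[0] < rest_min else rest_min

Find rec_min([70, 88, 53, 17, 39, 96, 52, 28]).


rec_min([70, 88, 53, 17, 39, 96, 52, 28]): compare 70 with rec_min([88, 53, 17, 39, 96, 52, 28])
rec_min([88, 53, 17, 39, 96, 52, 28]): compare 88 with rec_min([53, 17, 39, 96, 52, 28])
rec_min([53, 17, 39, 96, 52, 28]): compare 53 with rec_min([17, 39, 96, 52, 28])
rec_min([17, 39, 96, 52, 28]): compare 17 with rec_min([39, 96, 52, 28])
rec_min([39, 96, 52, 28]): compare 39 with rec_min([96, 52, 28])
rec_min([96, 52, 28]): compare 96 with rec_min([52, 28])
rec_min([52, 28]): compare 52 with rec_min([28])
rec_min([28]) = 28  (base case)
Compare 52 with 28 -> 28
Compare 96 with 28 -> 28
Compare 39 with 28 -> 28
Compare 17 with 28 -> 17
Compare 53 with 17 -> 17
Compare 88 with 17 -> 17
Compare 70 with 17 -> 17

17


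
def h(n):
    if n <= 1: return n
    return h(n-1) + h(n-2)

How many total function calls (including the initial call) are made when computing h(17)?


Let C(n) = total calls for h(n)
C(0) = 1, C(1) = 1
C(2) = 1 + C(1) + C(0) = 1 + 1 + 1 = 3
C(3) = 1 + C(2) + C(1) = 1 + 3 + 1 = 5
C(4) = 1 + C(3) + C(2) = 1 + 5 + 3 = 9
C(5) = 1 + C(4) + C(3) = 1 + 9 + 5 = 15
C(6) = 1 + C(5) + C(4) = 1 + 15 + 9 = 25
C(7) = 1 + C(6) + C(5) = 1 + 25 + 15 = 41
C(8) = 1 + C(7) + C(6) = 1 + 41 + 25 = 67
C(9) = 1 + C(8) + C(7) = 1 + 67 + 41 = 109
C(10) = 1 + C(9) + C(8) = 1 + 109 + 67 = 177
C(11) = 1 + C(10) + C(9) = 1 + 177 + 109 = 287
C(12) = 1 + C(11) + C(10) = 1 + 287 + 177 = 465
C(13) = 1 + C(12) + C(11) = 1 + 465 + 287 = 753
C(14) = 1 + C(13) + C(12) = 1 + 753 + 465 = 1219
C(15) = 1 + C(14) + C(13) = 1 + 1219 + 753 = 1973
C(16) = 1 + C(15) + C(14) = 1 + 1973 + 1219 = 3193
C(17) = 1 + C(16) + C(15) = 1 + 3193 + 1973 = 5167

5167


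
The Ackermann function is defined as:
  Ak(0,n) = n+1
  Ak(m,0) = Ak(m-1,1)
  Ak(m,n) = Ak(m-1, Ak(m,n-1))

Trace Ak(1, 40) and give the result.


Ak(1, 40) = Ak(0, Ak(1, 39))
  Ak(1, 39) = Ak(0, Ak(1, 38))
    Ak(1, 38) = Ak(0, Ak(1, 37))
      Ak(1, 37) = Ak(0, Ak(1, 36))
        Ak(1, 36) = Ak(0, Ak(1, 35))
          Ak(1, 35) = Ak(0, Ak(1, 34))
          Ak(1, 34) = Ak(0, Ak(1, 33))
          Ak(1, 33) = Ak(0, Ak(1, 32))
          Ak(1, 32) = Ak(0, Ak(1, 31))
          Ak(1, 31) = Ak(0, Ak(1, 30))
          Ak(1, 30) = Ak(0, Ak(1, 29))
          Ak(1, 29) = Ak(0, Ak(1, 28))
          Ak(1, 28) = Ak(0, Ak(1, 27))
          Ak(1, 27) = Ak(0, Ak(1, 26))
          Ak(1, 26) = Ak(0, Ak(1, 25))
          Ak(1, 25) = Ak(0, Ak(1, 24))
          Ak(1, 24) = Ak(0, Ak(1, 23))
          Ak(1, 23) = Ak(0, Ak(1, 22))
          Ak(1, 22) = Ak(0, Ak(1, 21))
          Ak(1, 21) = Ak(0, Ak(1, 20))
          Ak(1, 20) = Ak(0, Ak(1, 19))
          Ak(1, 19) = Ak(0, Ak(1, 18))
          Ak(1, 18) = Ak(0, Ak(1, 17))
          Ak(1, 17) = Ak(0, Ak(1, 16))
          Ak(1, 16) = Ak(0, Ak(1, 15))
... (trace truncated)
Result: Ak(1, 40) = 42

42


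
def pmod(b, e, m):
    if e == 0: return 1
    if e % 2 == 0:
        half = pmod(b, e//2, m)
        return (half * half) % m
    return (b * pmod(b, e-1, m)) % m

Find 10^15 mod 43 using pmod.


pmod(10, 15, 43): e is odd, compute pmod(10, 14, 43)
  pmod(10, 14, 43): e is even, compute pmod(10, 7, 43)
    pmod(10, 7, 43): e is odd, compute pmod(10, 6, 43)
      pmod(10, 6, 43): e is even, compute pmod(10, 3, 43)
        pmod(10, 3, 43): e is odd, compute pmod(10, 2, 43)
          pmod(10, 2, 43): e is even, compute pmod(10, 1, 43)
          pmod(10, 1, 43): e is odd, compute pmod(10, 0, 43)
          pmod(10, 0, 43) = 1
          (10 * 1) % 43 = 10
          half=10, (10*10) % 43 = 14
        (10 * 14) % 43 = 11
      half=11, (11*11) % 43 = 35
    (10 * 35) % 43 = 6
  half=6, (6*6) % 43 = 36
(10 * 36) % 43 = 16

16


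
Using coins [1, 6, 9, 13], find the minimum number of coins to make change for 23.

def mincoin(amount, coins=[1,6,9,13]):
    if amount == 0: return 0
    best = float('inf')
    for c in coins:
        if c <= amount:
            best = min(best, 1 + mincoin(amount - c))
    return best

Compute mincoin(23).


Building up with DP:
mincoin(0) = 0
mincoin(1) = min(1+mincoin(0)=1+0=1) = 1
mincoin(2) = min(1+mincoin(1)=1+1=2) = 2
mincoin(3) = min(1+mincoin(2)=1+2=3) = 3
mincoin(4) = min(1+mincoin(3)=1+3=4) = 4
mincoin(5) = min(1+mincoin(4)=1+4=5) = 5
mincoin(6) = min(1+mincoin(5)=1+5=6, 1+mincoin(0)=1+0=1) = 1
mincoin(7) = min(1+mincoin(6)=1+1=2, 1+mincoin(1)=1+1=2) = 2
mincoin(8) = min(1+mincoin(7)=1+2=3, 1+mincoin(2)=1+2=3) = 3
mincoin(9) = min(1+mincoin(8)=1+3=4, 1+mincoin(3)=1+3=4, 1+mincoin(0)=1+0=1) = 1
mincoin(10) = min(1+mincoin(9)=1+1=2, 1+mincoin(4)=1+4=5, 1+mincoin(1)=1+1=2) = 2
mincoin(11) = min(1+mincoin(10)=1+2=3, 1+mincoin(5)=1+5=6, 1+mincoin(2)=1+2=3) = 3
mincoin(12) = min(1+mincoin(11)=1+3=4, 1+mincoin(6)=1+1=2, 1+mincoin(3)=1+3=4) = 2
mincoin(13) = min(1+mincoin(12)=1+2=3, 1+mincoin(7)=1+2=3, 1+mincoin(4)=1+4=5, 1+mincoin(0)=1+0=1) = 1
mincoin(14) = min(1+mincoin(13)=1+1=2, 1+mincoin(8)=1+3=4, 1+mincoin(5)=1+5=6, 1+mincoin(1)=1+1=2) = 2
mincoin(15) = min(1+mincoin(14)=1+2=3, 1+mincoin(9)=1+1=2, 1+mincoin(6)=1+1=2, 1+mincoin(2)=1+2=3) = 2
mincoin(16) = min(1+mincoin(15)=1+2=3, 1+mincoin(10)=1+2=3, 1+mincoin(7)=1+2=3, 1+mincoin(3)=1+3=4) = 3
mincoin(17) = min(1+mincoin(16)=1+3=4, 1+mincoin(11)=1+3=4, 1+mincoin(8)=1+3=4, 1+mincoin(4)=1+4=5) = 4
mincoin(18) = min(1+mincoin(17)=1+4=5, 1+mincoin(12)=1+2=3, 1+mincoin(9)=1+1=2, 1+mincoin(5)=1+5=6) = 2
mincoin(19) = min(1+mincoin(18)=1+2=3, 1+mincoin(13)=1+1=2, 1+mincoin(10)=1+2=3, 1+mincoin(6)=1+1=2) = 2
mincoin(20) = min(1+mincoin(19)=1+2=3, 1+mincoin(14)=1+2=3, 1+mincoin(11)=1+3=4, 1+mincoin(7)=1+2=3) = 3
mincoin(21) = min(1+mincoin(20)=1+3=4, 1+mincoin(15)=1+2=3, 1+mincoin(12)=1+2=3, 1+mincoin(8)=1+3=4) = 3
mincoin(22) = min(1+mincoin(21)=1+3=4, 1+mincoin(16)=1+3=4, 1+mincoin(13)=1+1=2, 1+mincoin(9)=1+1=2) = 2
mincoin(23) = min(1+mincoin(22)=1+2=3, 1+mincoin(17)=1+4=5, 1+mincoin(14)=1+2=3, 1+mincoin(10)=1+2=3) = 3

3


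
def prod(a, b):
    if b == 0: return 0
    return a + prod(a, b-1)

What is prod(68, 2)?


prod(68, 2) = 68 + prod(68, 1)
prod(68, 1) = 68 + prod(68, 0)
prod(68, 0) = 0  (base case)
Total: 68 + 68 + 0 = 136

136


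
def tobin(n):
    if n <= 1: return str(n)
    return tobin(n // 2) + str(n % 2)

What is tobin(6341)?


tobin(6341) = tobin(3170) + '1'
tobin(3170) = tobin(1585) + '0'
tobin(1585) = tobin(792) + '1'
tobin(792) = tobin(396) + '0'
tobin(396) = tobin(198) + '0'
tobin(198) = tobin(99) + '0'
tobin(99) = tobin(49) + '1'
tobin(49) = tobin(24) + '1'
tobin(24) = tobin(12) + '0'
tobin(12) = tobin(6) + '0'
tobin(6) = tobin(3) + '0'
tobin(3) = tobin(1) + '1'
tobin(1) = '1'  (base case)
Concatenating: '1' + '1' + '0' + '0' + '0' + '1' + '1' + '0' + '0' + '0' + '1' + '0' + '1' = '1100011000101'

1100011000101


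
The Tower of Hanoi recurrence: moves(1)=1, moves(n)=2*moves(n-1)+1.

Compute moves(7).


moves(7) = 2 * moves(6) + 1
moves(6) = 2 * moves(5) + 1
moves(5) = 2 * moves(4) + 1
moves(4) = 2 * moves(3) + 1
moves(3) = 2 * moves(2) + 1
moves(2) = 2 * moves(1) + 1
moves(1) = 1  (base case)
moves(2) = 2 * 1 + 1 = 3
moves(3) = 2 * 3 + 1 = 7
moves(4) = 2 * 7 + 1 = 15
moves(5) = 2 * 15 + 1 = 31
moves(6) = 2 * 31 + 1 = 63
moves(7) = 2 * 63 + 1 = 127

127


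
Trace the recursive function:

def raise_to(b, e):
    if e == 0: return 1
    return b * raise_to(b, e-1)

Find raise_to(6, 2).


raise_to(6, 2)
= 6 * raise_to(6, 1)
= 6 * 6 * raise_to(6, 0)
= 6 * 6 * 1
= 36

36


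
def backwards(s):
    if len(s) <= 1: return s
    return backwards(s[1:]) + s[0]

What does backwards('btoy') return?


backwards('btoy') = backwards('toy') + 'b'
backwards('toy') = backwards('oy') + 't'
backwards('oy') = backwards('y') + 'o'
backwards('y') = 'y'  (base case)
Concatenating: 'y' + 'o' + 't' + 'b' = 'yotb'

yotb


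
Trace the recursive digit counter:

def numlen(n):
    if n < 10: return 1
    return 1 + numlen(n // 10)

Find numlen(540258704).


numlen(540258704) = 1 + numlen(54025870)
numlen(54025870) = 1 + numlen(5402587)
numlen(5402587) = 1 + numlen(540258)
numlen(540258) = 1 + numlen(54025)
numlen(54025) = 1 + numlen(5402)
numlen(5402) = 1 + numlen(540)
numlen(540) = 1 + numlen(54)
numlen(54) = 1 + numlen(5)
numlen(5) = 1  (base case: 5 < 10)
Unwinding: 1 + 1 + 1 + 1 + 1 + 1 + 1 + 1 + 1 = 9

9


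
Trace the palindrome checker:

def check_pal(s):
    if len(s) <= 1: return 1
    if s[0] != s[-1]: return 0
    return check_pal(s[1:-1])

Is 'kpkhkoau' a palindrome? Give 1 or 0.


check_pal('kpkhkoau'): s[0]='k' != s[-1]='u' -> return 0
Result: 0 (not a palindrome)

0


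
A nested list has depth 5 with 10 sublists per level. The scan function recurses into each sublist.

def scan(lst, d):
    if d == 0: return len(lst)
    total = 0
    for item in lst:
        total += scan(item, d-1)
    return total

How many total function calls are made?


At depth 0 (root): 1 call
At depth 1: each of 1 parents calls scan on 10 children = 10 calls
At depth 2: each of 10 parents calls scan on 10 children = 100 calls
At depth 3: each of 100 parents calls scan on 10 children = 1000 calls
At depth 4: each of 1000 parents calls scan on 10 children = 10000 calls
At depth 5: each of 10000 parents calls scan on 10 children = 100000 calls
Total: 1 + 10 + 100 + 1000 + 10000 + 100000 = 111111

111111


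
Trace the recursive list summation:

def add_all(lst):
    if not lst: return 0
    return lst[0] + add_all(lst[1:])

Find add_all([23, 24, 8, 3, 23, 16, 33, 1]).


add_all([23, 24, 8, 3, 23, 16, 33, 1]) = 23 + add_all([24, 8, 3, 23, 16, 33, 1])
add_all([24, 8, 3, 23, 16, 33, 1]) = 24 + add_all([8, 3, 23, 16, 33, 1])
add_all([8, 3, 23, 16, 33, 1]) = 8 + add_all([3, 23, 16, 33, 1])
add_all([3, 23, 16, 33, 1]) = 3 + add_all([23, 16, 33, 1])
add_all([23, 16, 33, 1]) = 23 + add_all([16, 33, 1])
add_all([16, 33, 1]) = 16 + add_all([33, 1])
add_all([33, 1]) = 33 + add_all([1])
add_all([1]) = 1 + add_all([])
add_all([]) = 0  (base case)
Total: 23 + 24 + 8 + 3 + 23 + 16 + 33 + 1 + 0 = 131

131


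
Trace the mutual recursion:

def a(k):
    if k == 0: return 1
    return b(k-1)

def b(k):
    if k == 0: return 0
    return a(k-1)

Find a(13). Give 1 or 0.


a(13) = b(12)
b(12) = a(11)
a(11) = b(10)
b(10) = a(9)
a(9) = b(8)
b(8) = a(7)
a(7) = b(6)
b(6) = a(5)
a(5) = b(4)
b(4) = a(3)
a(3) = b(2)
b(2) = a(1)
a(1) = b(0)
b(0) = 0  (base case)
Result: 0

0


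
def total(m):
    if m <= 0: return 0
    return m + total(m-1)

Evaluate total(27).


total(27)
= 27 + 26 + 25 + 24 + 23 + 22 + 21 + 20 + 19 + 18 + 17 + 16 + 15 + 14 + 13 + 12 + 11 + 10 + 9 + 8 + 7 + 6 + 5 + 4 + 3 + 2 + 1 + total(0)
= 27 + 26 + 25 + 24 + 23 + 22 + 21 + 20 + 19 + 18 + 17 + 16 + 15 + 14 + 13 + 12 + 11 + 10 + 9 + 8 + 7 + 6 + 5 + 4 + 3 + 2 + 1 + 0
= 378

378


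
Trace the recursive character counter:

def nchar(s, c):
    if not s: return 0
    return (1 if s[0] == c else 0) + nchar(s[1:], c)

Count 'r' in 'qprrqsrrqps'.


s[0]='q' != 'r' -> 0
s[0]='p' != 'r' -> 0
s[0]='r' == 'r' -> 1
s[0]='r' == 'r' -> 1
s[0]='q' != 'r' -> 0
s[0]='s' != 'r' -> 0
s[0]='r' == 'r' -> 1
s[0]='r' == 'r' -> 1
s[0]='q' != 'r' -> 0
s[0]='p' != 'r' -> 0
s[0]='s' != 'r' -> 0
Sum: 0 + 0 + 1 + 1 + 0 + 0 + 1 + 1 + 0 + 0 + 0 = 4

4


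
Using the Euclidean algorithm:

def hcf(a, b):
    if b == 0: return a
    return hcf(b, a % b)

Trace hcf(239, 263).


hcf(239, 263) = hcf(263, 239)
hcf(263, 239) = hcf(239, 24)
hcf(239, 24) = hcf(24, 23)
hcf(24, 23) = hcf(23, 1)
hcf(23, 1) = hcf(1, 0)
hcf(1, 0) = 1  (base case)

1


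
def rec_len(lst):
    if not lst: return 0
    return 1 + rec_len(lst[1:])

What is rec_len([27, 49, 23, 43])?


rec_len([27, 49, 23, 43]) = 1 + rec_len([49, 23, 43])
rec_len([49, 23, 43]) = 1 + rec_len([23, 43])
rec_len([23, 43]) = 1 + rec_len([43])
rec_len([43]) = 1 + rec_len([])
rec_len([]) = 0  (base case)
Unwinding: 1 + 1 + 1 + 1 + 0 = 4

4


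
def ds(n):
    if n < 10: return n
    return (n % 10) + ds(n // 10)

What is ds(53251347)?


ds(53251347) = 7 + ds(5325134)
ds(5325134) = 4 + ds(532513)
ds(532513) = 3 + ds(53251)
ds(53251) = 1 + ds(5325)
ds(5325) = 5 + ds(532)
ds(532) = 2 + ds(53)
ds(53) = 3 + ds(5)
ds(5) = 5  (base case)
Total: 7 + 4 + 3 + 1 + 5 + 2 + 3 + 5 = 30

30


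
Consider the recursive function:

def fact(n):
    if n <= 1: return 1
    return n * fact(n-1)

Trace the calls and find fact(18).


fact(18)
= 18 * fact(17)
= 18 * 17 * fact(16)
= 18 * 17 * 16 * fact(15)
= 18 * 17 * 16 * 15 * fact(14)
= 18 * 17 * 16 * 15 * 14 * fact(13)
= 18 * 17 * 16 * 15 * 14 * 13 * fact(12)
= 18 * 17 * 16 * 15 * 14 * 13 * 12 * fact(11)
= 18 * 17 * 16 * 15 * 14 * 13 * 12 * 11 * fact(10)
= 18 * 17 * 16 * 15 * 14 * 13 * 12 * 11 * 10 * fact(9)
= 18 * 17 * 16 * 15 * 14 * 13 * 12 * 11 * 10 * 9 * fact(8)
= 18 * 17 * 16 * 15 * 14 * 13 * 12 * 11 * 10 * 9 * 8 * fact(7)
= 18 * 17 * 16 * 15 * 14 * 13 * 12 * 11 * 10 * 9 * 8 * 7 * fact(6)
= 18 * 17 * 16 * 15 * 14 * 13 * 12 * 11 * 10 * 9 * 8 * 7 * 6 * fact(5)
= 18 * 17 * 16 * 15 * 14 * 13 * 12 * 11 * 10 * 9 * 8 * 7 * 6 * 5 * fact(4)
= 18 * 17 * 16 * 15 * 14 * 13 * 12 * 11 * 10 * 9 * 8 * 7 * 6 * 5 * 4 * fact(3)
= 18 * 17 * 16 * 15 * 14 * 13 * 12 * 11 * 10 * 9 * 8 * 7 * 6 * 5 * 4 * 3 * fact(2)
= 18 * 17 * 16 * 15 * 14 * 13 * 12 * 11 * 10 * 9 * 8 * 7 * 6 * 5 * 4 * 3 * 2 * fact(1)
= 18 * 17 * 16 * 15 * 14 * 13 * 12 * 11 * 10 * 9 * 8 * 7 * 6 * 5 * 4 * 3 * 2 * 1
= 6402373705728000

6402373705728000


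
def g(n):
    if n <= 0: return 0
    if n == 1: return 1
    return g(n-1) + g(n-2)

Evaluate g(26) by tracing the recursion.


Computing g(26) bottom-up:
g(0) = 0
g(1) = 1
g(2) = g(1) + g(0) = 1 + 0 = 1
g(3) = g(2) + g(1) = 1 + 1 = 2
g(4) = g(3) + g(2) = 2 + 1 = 3
g(5) = g(4) + g(3) = 3 + 2 = 5
g(6) = g(5) + g(4) = 5 + 3 = 8
g(7) = g(6) + g(5) = 8 + 5 = 13
g(8) = g(7) + g(6) = 13 + 8 = 21
g(9) = g(8) + g(7) = 21 + 13 = 34
g(10) = g(9) + g(8) = 34 + 21 = 55
g(11) = g(10) + g(9) = 55 + 34 = 89
g(12) = g(11) + g(10) = 89 + 55 = 144
g(13) = g(12) + g(11) = 144 + 89 = 233
g(14) = g(13) + g(12) = 233 + 144 = 377
g(15) = g(14) + g(13) = 377 + 233 = 610
g(16) = g(15) + g(14) = 610 + 377 = 987
g(17) = g(16) + g(15) = 987 + 610 = 1597
g(18) = g(17) + g(16) = 1597 + 987 = 2584
g(19) = g(18) + g(17) = 2584 + 1597 = 4181
g(20) = g(19) + g(18) = 4181 + 2584 = 6765
g(21) = g(20) + g(19) = 6765 + 4181 = 10946
g(22) = g(21) + g(20) = 10946 + 6765 = 17711
g(23) = g(22) + g(21) = 17711 + 10946 = 28657
g(24) = g(23) + g(22) = 28657 + 17711 = 46368
g(25) = g(24) + g(23) = 46368 + 28657 = 75025
g(26) = g(25) + g(24) = 75025 + 46368 = 121393

121393


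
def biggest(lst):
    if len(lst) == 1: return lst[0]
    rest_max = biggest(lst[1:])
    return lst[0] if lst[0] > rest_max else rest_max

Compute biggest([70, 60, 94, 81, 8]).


biggest([70, 60, 94, 81, 8]): compare 70 with biggest([60, 94, 81, 8])
biggest([60, 94, 81, 8]): compare 60 with biggest([94, 81, 8])
biggest([94, 81, 8]): compare 94 with biggest([81, 8])
biggest([81, 8]): compare 81 with biggest([8])
biggest([8]) = 8  (base case)
Compare 81 with 8 -> 81
Compare 94 with 81 -> 94
Compare 60 with 94 -> 94
Compare 70 with 94 -> 94

94


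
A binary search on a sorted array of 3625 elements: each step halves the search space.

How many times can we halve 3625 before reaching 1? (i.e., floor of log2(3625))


3625 / 2 = 1812
1812 / 2 = 906
906 / 2 = 453
453 / 2 = 226
226 / 2 = 113
113 / 2 = 56
56 / 2 = 28
28 / 2 = 14
14 / 2 = 7
7 / 2 = 3
3 / 2 = 1
Reached 1 after 11 halvings

11


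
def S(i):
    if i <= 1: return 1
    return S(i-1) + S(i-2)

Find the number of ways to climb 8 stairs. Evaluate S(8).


Building up from base cases:
S(0) = 1
S(1) = 1
S(2) = S(1) + S(0) = 1 + 1 = 2
S(3) = S(2) + S(1) = 2 + 1 = 3
S(4) = S(3) + S(2) = 3 + 2 = 5
S(5) = S(4) + S(3) = 5 + 3 = 8
S(6) = S(5) + S(4) = 8 + 5 = 13
S(7) = S(6) + S(5) = 13 + 8 = 21
S(8) = S(7) + S(6) = 21 + 13 = 34

34


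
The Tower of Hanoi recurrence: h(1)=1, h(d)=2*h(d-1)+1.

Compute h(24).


h(24) = 2 * h(23) + 1
h(23) = 2 * h(22) + 1
h(22) = 2 * h(21) + 1
h(21) = 2 * h(20) + 1
h(20) = 2 * h(19) + 1
h(19) = 2 * h(18) + 1
h(18) = 2 * h(17) + 1
h(17) = 2 * h(16) + 1
h(16) = 2 * h(15) + 1
h(15) = 2 * h(14) + 1
h(14) = 2 * h(13) + 1
h(13) = 2 * h(12) + 1
h(12) = 2 * h(11) + 1
h(11) = 2 * h(10) + 1
h(10) = 2 * h(9) + 1
h(9) = 2 * h(8) + 1
h(8) = 2 * h(7) + 1
h(7) = 2 * h(6) + 1
h(6) = 2 * h(5) + 1
h(5) = 2 * h(4) + 1
h(4) = 2 * h(3) + 1
h(3) = 2 * h(2) + 1
h(2) = 2 * h(1) + 1
h(1) = 1  (base case)
h(2) = 2 * 1 + 1 = 3
h(3) = 2 * 3 + 1 = 7
h(4) = 2 * 7 + 1 = 15
h(5) = 2 * 15 + 1 = 31
h(6) = 2 * 31 + 1 = 63
h(7) = 2 * 63 + 1 = 127
h(8) = 2 * 127 + 1 = 255
h(9) = 2 * 255 + 1 = 511
h(10) = 2 * 511 + 1 = 1023
h(11) = 2 * 1023 + 1 = 2047
h(12) = 2 * 2047 + 1 = 4095
h(13) = 2 * 4095 + 1 = 8191
h(14) = 2 * 8191 + 1 = 16383
h(15) = 2 * 16383 + 1 = 32767
h(16) = 2 * 32767 + 1 = 65535
h(17) = 2 * 65535 + 1 = 131071
h(18) = 2 * 131071 + 1 = 262143
h(19) = 2 * 262143 + 1 = 524287
h(20) = 2 * 524287 + 1 = 1048575
h(21) = 2 * 1048575 + 1 = 2097151
h(22) = 2 * 2097151 + 1 = 4194303
h(23) = 2 * 4194303 + 1 = 8388607
h(24) = 2 * 8388607 + 1 = 16777215

16777215


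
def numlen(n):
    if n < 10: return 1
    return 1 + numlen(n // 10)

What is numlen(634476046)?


numlen(634476046) = 1 + numlen(63447604)
numlen(63447604) = 1 + numlen(6344760)
numlen(6344760) = 1 + numlen(634476)
numlen(634476) = 1 + numlen(63447)
numlen(63447) = 1 + numlen(6344)
numlen(6344) = 1 + numlen(634)
numlen(634) = 1 + numlen(63)
numlen(63) = 1 + numlen(6)
numlen(6) = 1  (base case: 6 < 10)
Unwinding: 1 + 1 + 1 + 1 + 1 + 1 + 1 + 1 + 1 = 9

9


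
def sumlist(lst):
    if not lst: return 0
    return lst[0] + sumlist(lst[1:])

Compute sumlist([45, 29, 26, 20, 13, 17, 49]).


sumlist([45, 29, 26, 20, 13, 17, 49]) = 45 + sumlist([29, 26, 20, 13, 17, 49])
sumlist([29, 26, 20, 13, 17, 49]) = 29 + sumlist([26, 20, 13, 17, 49])
sumlist([26, 20, 13, 17, 49]) = 26 + sumlist([20, 13, 17, 49])
sumlist([20, 13, 17, 49]) = 20 + sumlist([13, 17, 49])
sumlist([13, 17, 49]) = 13 + sumlist([17, 49])
sumlist([17, 49]) = 17 + sumlist([49])
sumlist([49]) = 49 + sumlist([])
sumlist([]) = 0  (base case)
Total: 45 + 29 + 26 + 20 + 13 + 17 + 49 + 0 = 199

199


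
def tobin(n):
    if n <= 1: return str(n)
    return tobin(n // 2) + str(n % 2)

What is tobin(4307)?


tobin(4307) = tobin(2153) + '1'
tobin(2153) = tobin(1076) + '1'
tobin(1076) = tobin(538) + '0'
tobin(538) = tobin(269) + '0'
tobin(269) = tobin(134) + '1'
tobin(134) = tobin(67) + '0'
tobin(67) = tobin(33) + '1'
tobin(33) = tobin(16) + '1'
tobin(16) = tobin(8) + '0'
tobin(8) = tobin(4) + '0'
tobin(4) = tobin(2) + '0'
tobin(2) = tobin(1) + '0'
tobin(1) = '1'  (base case)
Concatenating: '1' + '0' + '0' + '0' + '0' + '1' + '1' + '0' + '1' + '0' + '0' + '1' + '1' = '1000011010011'

1000011010011


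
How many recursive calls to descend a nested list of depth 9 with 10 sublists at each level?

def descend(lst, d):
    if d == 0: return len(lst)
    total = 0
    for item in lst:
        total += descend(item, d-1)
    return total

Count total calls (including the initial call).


At depth 0 (root): 1 call
At depth 1: each of 1 parents calls descend on 10 children = 10 calls
At depth 2: each of 10 parents calls descend on 10 children = 100 calls
At depth 3: each of 100 parents calls descend on 10 children = 1000 calls
At depth 4: each of 1000 parents calls descend on 10 children = 10000 calls
At depth 5: each of 10000 parents calls descend on 10 children = 100000 calls
At depth 6: each of 100000 parents calls descend on 10 children = 1000000 calls
At depth 7: each of 1000000 parents calls descend on 10 children = 10000000 calls
At depth 8: each of 10000000 parents calls descend on 10 children = 100000000 calls
At depth 9: each of 100000000 parents calls descend on 10 children = 1000000000 calls
Total: 1 + 10 + 100 + 1000 + 10000 + 100000 + 1000000 + 10000000 + 100000000 + 1000000000 = 1111111111

1111111111


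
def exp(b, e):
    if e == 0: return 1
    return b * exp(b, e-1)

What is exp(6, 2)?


exp(6, 2)
= 6 * exp(6, 1)
= 6 * 6 * exp(6, 0)
= 6 * 6 * 1
= 36

36


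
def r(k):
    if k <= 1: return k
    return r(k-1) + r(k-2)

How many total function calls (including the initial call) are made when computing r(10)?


Let C(n) = total calls for r(n)
C(0) = 1, C(1) = 1
C(2) = 1 + C(1) + C(0) = 1 + 1 + 1 = 3
C(3) = 1 + C(2) + C(1) = 1 + 3 + 1 = 5
C(4) = 1 + C(3) + C(2) = 1 + 5 + 3 = 9
C(5) = 1 + C(4) + C(3) = 1 + 9 + 5 = 15
C(6) = 1 + C(5) + C(4) = 1 + 15 + 9 = 25
C(7) = 1 + C(6) + C(5) = 1 + 25 + 15 = 41
C(8) = 1 + C(7) + C(6) = 1 + 41 + 25 = 67
C(9) = 1 + C(8) + C(7) = 1 + 67 + 41 = 109
C(10) = 1 + C(9) + C(8) = 1 + 109 + 67 = 177

177


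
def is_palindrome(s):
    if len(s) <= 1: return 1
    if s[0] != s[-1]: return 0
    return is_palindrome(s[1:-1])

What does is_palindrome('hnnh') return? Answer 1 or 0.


is_palindrome('hnnh'): s[0]='h' == s[-1]='h' -> check is_palindrome('nn')
is_palindrome('nn'): s[0]='n' == s[-1]='n' -> check is_palindrome('')
is_palindrome(''): len <= 1 -> return 1  (base case)
Result: 1 (palindrome)

1


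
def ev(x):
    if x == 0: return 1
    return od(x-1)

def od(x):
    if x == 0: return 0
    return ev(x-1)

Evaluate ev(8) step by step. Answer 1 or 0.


ev(8) = od(7)
od(7) = ev(6)
ev(6) = od(5)
od(5) = ev(4)
ev(4) = od(3)
od(3) = ev(2)
ev(2) = od(1)
od(1) = ev(0)
ev(0) = 1  (base case)
Result: 1

1


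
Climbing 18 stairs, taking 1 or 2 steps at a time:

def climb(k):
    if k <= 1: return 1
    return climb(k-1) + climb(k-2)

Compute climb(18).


Building up from base cases:
climb(0) = 1
climb(1) = 1
climb(2) = climb(1) + climb(0) = 1 + 1 = 2
climb(3) = climb(2) + climb(1) = 2 + 1 = 3
climb(4) = climb(3) + climb(2) = 3 + 2 = 5
climb(5) = climb(4) + climb(3) = 5 + 3 = 8
climb(6) = climb(5) + climb(4) = 8 + 5 = 13
climb(7) = climb(6) + climb(5) = 13 + 8 = 21
climb(8) = climb(7) + climb(6) = 21 + 13 = 34
climb(9) = climb(8) + climb(7) = 34 + 21 = 55
climb(10) = climb(9) + climb(8) = 55 + 34 = 89
climb(11) = climb(10) + climb(9) = 89 + 55 = 144
climb(12) = climb(11) + climb(10) = 144 + 89 = 233
climb(13) = climb(12) + climb(11) = 233 + 144 = 377
climb(14) = climb(13) + climb(12) = 377 + 233 = 610
climb(15) = climb(14) + climb(13) = 610 + 377 = 987
climb(16) = climb(15) + climb(14) = 987 + 610 = 1597
climb(17) = climb(16) + climb(15) = 1597 + 987 = 2584
climb(18) = climb(17) + climb(16) = 2584 + 1597 = 4181

4181


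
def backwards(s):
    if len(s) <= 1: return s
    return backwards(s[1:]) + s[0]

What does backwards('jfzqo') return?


backwards('jfzqo') = backwards('fzqo') + 'j'
backwards('fzqo') = backwards('zqo') + 'f'
backwards('zqo') = backwards('qo') + 'z'
backwards('qo') = backwards('o') + 'q'
backwards('o') = 'o'  (base case)
Concatenating: 'o' + 'q' + 'z' + 'f' + 'j' = 'oqzfj'

oqzfj


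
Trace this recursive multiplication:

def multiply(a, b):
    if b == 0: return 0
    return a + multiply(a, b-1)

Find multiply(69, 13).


multiply(69, 13) = 69 + multiply(69, 12)
multiply(69, 12) = 69 + multiply(69, 11)
multiply(69, 11) = 69 + multiply(69, 10)
multiply(69, 10) = 69 + multiply(69, 9)
multiply(69, 9) = 69 + multiply(69, 8)
multiply(69, 8) = 69 + multiply(69, 7)
multiply(69, 7) = 69 + multiply(69, 6)
multiply(69, 6) = 69 + multiply(69, 5)
multiply(69, 5) = 69 + multiply(69, 4)
multiply(69, 4) = 69 + multiply(69, 3)
multiply(69, 3) = 69 + multiply(69, 2)
multiply(69, 2) = 69 + multiply(69, 1)
multiply(69, 1) = 69 + multiply(69, 0)
multiply(69, 0) = 0  (base case)
Total: 69 + 69 + 69 + 69 + 69 + 69 + 69 + 69 + 69 + 69 + 69 + 69 + 69 + 0 = 897

897


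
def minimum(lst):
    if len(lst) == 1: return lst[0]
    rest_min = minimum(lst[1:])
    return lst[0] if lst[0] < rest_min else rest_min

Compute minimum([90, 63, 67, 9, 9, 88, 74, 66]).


minimum([90, 63, 67, 9, 9, 88, 74, 66]): compare 90 with minimum([63, 67, 9, 9, 88, 74, 66])
minimum([63, 67, 9, 9, 88, 74, 66]): compare 63 with minimum([67, 9, 9, 88, 74, 66])
minimum([67, 9, 9, 88, 74, 66]): compare 67 with minimum([9, 9, 88, 74, 66])
minimum([9, 9, 88, 74, 66]): compare 9 with minimum([9, 88, 74, 66])
minimum([9, 88, 74, 66]): compare 9 with minimum([88, 74, 66])
minimum([88, 74, 66]): compare 88 with minimum([74, 66])
minimum([74, 66]): compare 74 with minimum([66])
minimum([66]) = 66  (base case)
Compare 74 with 66 -> 66
Compare 88 with 66 -> 66
Compare 9 with 66 -> 9
Compare 9 with 9 -> 9
Compare 67 with 9 -> 9
Compare 63 with 9 -> 9
Compare 90 with 9 -> 9

9


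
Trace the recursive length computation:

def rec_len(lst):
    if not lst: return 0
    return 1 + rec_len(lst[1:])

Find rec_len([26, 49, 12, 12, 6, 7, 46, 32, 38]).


rec_len([26, 49, 12, 12, 6, 7, 46, 32, 38]) = 1 + rec_len([49, 12, 12, 6, 7, 46, 32, 38])
rec_len([49, 12, 12, 6, 7, 46, 32, 38]) = 1 + rec_len([12, 12, 6, 7, 46, 32, 38])
rec_len([12, 12, 6, 7, 46, 32, 38]) = 1 + rec_len([12, 6, 7, 46, 32, 38])
rec_len([12, 6, 7, 46, 32, 38]) = 1 + rec_len([6, 7, 46, 32, 38])
rec_len([6, 7, 46, 32, 38]) = 1 + rec_len([7, 46, 32, 38])
rec_len([7, 46, 32, 38]) = 1 + rec_len([46, 32, 38])
rec_len([46, 32, 38]) = 1 + rec_len([32, 38])
rec_len([32, 38]) = 1 + rec_len([38])
rec_len([38]) = 1 + rec_len([])
rec_len([]) = 0  (base case)
Unwinding: 1 + 1 + 1 + 1 + 1 + 1 + 1 + 1 + 1 + 0 = 9

9


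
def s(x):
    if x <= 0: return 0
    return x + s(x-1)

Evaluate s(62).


s(62)
= 62 + 61 + 60 + 59 + 58 + 57 + 56 + 55 + 54 + 53 + 52 + 51 + 50 + 49 + 48 + 47 + 46 + 45 + 44 + 43 + 42 + 41 + 40 + 39 + 38 + 37 + 36 + 35 + 34 + 33 + 32 + 31 + 30 + 29 + 28 + 27 + 26 + 25 + 24 + 23 + 22 + 21 + 20 + 19 + 18 + 17 + 16 + 15 + 14 + 13 + 12 + 11 + 10 + 9 + 8 + 7 + 6 + 5 + 4 + 3 + 2 + 1 + s(0)
= 62 + 61 + 60 + 59 + 58 + 57 + 56 + 55 + 54 + 53 + 52 + 51 + 50 + 49 + 48 + 47 + 46 + 45 + 44 + 43 + 42 + 41 + 40 + 39 + 38 + 37 + 36 + 35 + 34 + 33 + 32 + 31 + 30 + 29 + 28 + 27 + 26 + 25 + 24 + 23 + 22 + 21 + 20 + 19 + 18 + 17 + 16 + 15 + 14 + 13 + 12 + 11 + 10 + 9 + 8 + 7 + 6 + 5 + 4 + 3 + 2 + 1 + 0
= 1953

1953


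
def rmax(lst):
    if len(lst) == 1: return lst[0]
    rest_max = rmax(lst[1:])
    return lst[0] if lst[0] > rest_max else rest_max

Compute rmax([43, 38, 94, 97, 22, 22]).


rmax([43, 38, 94, 97, 22, 22]): compare 43 with rmax([38, 94, 97, 22, 22])
rmax([38, 94, 97, 22, 22]): compare 38 with rmax([94, 97, 22, 22])
rmax([94, 97, 22, 22]): compare 94 with rmax([97, 22, 22])
rmax([97, 22, 22]): compare 97 with rmax([22, 22])
rmax([22, 22]): compare 22 with rmax([22])
rmax([22]) = 22  (base case)
Compare 22 with 22 -> 22
Compare 97 with 22 -> 97
Compare 94 with 97 -> 97
Compare 38 with 97 -> 97
Compare 43 with 97 -> 97

97


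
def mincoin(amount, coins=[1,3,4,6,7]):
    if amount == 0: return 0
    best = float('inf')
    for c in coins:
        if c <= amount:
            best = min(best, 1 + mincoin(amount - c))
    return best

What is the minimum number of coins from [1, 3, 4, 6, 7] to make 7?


Building up with DP:
mincoin(0) = 0
mincoin(1) = min(1+mincoin(0)=1+0=1) = 1
mincoin(2) = min(1+mincoin(1)=1+1=2) = 2
mincoin(3) = min(1+mincoin(2)=1+2=3, 1+mincoin(0)=1+0=1) = 1
mincoin(4) = min(1+mincoin(3)=1+1=2, 1+mincoin(1)=1+1=2, 1+mincoin(0)=1+0=1) = 1
mincoin(5) = min(1+mincoin(4)=1+1=2, 1+mincoin(2)=1+2=3, 1+mincoin(1)=1+1=2) = 2
mincoin(6) = min(1+mincoin(5)=1+2=3, 1+mincoin(3)=1+1=2, 1+mincoin(2)=1+2=3, 1+mincoin(0)=1+0=1) = 1
mincoin(7) = min(1+mincoin(6)=1+1=2, 1+mincoin(4)=1+1=2, 1+mincoin(3)=1+1=2, 1+mincoin(1)=1+1=2, 1+mincoin(0)=1+0=1) = 1

1


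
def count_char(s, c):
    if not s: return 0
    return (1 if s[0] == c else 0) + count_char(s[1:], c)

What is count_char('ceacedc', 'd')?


s[0]='c' != 'd' -> 0
s[0]='e' != 'd' -> 0
s[0]='a' != 'd' -> 0
s[0]='c' != 'd' -> 0
s[0]='e' != 'd' -> 0
s[0]='d' == 'd' -> 1
s[0]='c' != 'd' -> 0
Sum: 0 + 0 + 0 + 0 + 0 + 1 + 0 = 1

1


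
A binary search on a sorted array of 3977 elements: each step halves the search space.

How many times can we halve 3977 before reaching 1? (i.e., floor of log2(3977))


3977 / 2 = 1988
1988 / 2 = 994
994 / 2 = 497
497 / 2 = 248
248 / 2 = 124
124 / 2 = 62
62 / 2 = 31
31 / 2 = 15
15 / 2 = 7
7 / 2 = 3
3 / 2 = 1
Reached 1 after 11 halvings

11


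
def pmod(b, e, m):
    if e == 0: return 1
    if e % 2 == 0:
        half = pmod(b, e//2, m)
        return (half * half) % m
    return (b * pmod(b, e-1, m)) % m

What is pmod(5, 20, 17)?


pmod(5, 20, 17): e is even, compute pmod(5, 10, 17)
  pmod(5, 10, 17): e is even, compute pmod(5, 5, 17)
    pmod(5, 5, 17): e is odd, compute pmod(5, 4, 17)
      pmod(5, 4, 17): e is even, compute pmod(5, 2, 17)
        pmod(5, 2, 17): e is even, compute pmod(5, 1, 17)
          pmod(5, 1, 17): e is odd, compute pmod(5, 0, 17)
          pmod(5, 0, 17) = 1
          (5 * 1) % 17 = 5
        half=5, (5*5) % 17 = 8
      half=8, (8*8) % 17 = 13
    (5 * 13) % 17 = 14
  half=14, (14*14) % 17 = 9
half=9, (9*9) % 17 = 13

13


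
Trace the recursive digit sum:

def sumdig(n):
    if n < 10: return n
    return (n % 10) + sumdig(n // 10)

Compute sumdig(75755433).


sumdig(75755433) = 3 + sumdig(7575543)
sumdig(7575543) = 3 + sumdig(757554)
sumdig(757554) = 4 + sumdig(75755)
sumdig(75755) = 5 + sumdig(7575)
sumdig(7575) = 5 + sumdig(757)
sumdig(757) = 7 + sumdig(75)
sumdig(75) = 5 + sumdig(7)
sumdig(7) = 7  (base case)
Total: 3 + 3 + 4 + 5 + 5 + 7 + 5 + 7 = 39

39


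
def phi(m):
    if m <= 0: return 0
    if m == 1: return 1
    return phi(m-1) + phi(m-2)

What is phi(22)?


Computing phi(22) bottom-up:
phi(0) = 0
phi(1) = 1
phi(2) = phi(1) + phi(0) = 1 + 0 = 1
phi(3) = phi(2) + phi(1) = 1 + 1 = 2
phi(4) = phi(3) + phi(2) = 2 + 1 = 3
phi(5) = phi(4) + phi(3) = 3 + 2 = 5
phi(6) = phi(5) + phi(4) = 5 + 3 = 8
phi(7) = phi(6) + phi(5) = 8 + 5 = 13
phi(8) = phi(7) + phi(6) = 13 + 8 = 21
phi(9) = phi(8) + phi(7) = 21 + 13 = 34
phi(10) = phi(9) + phi(8) = 34 + 21 = 55
phi(11) = phi(10) + phi(9) = 55 + 34 = 89
phi(12) = phi(11) + phi(10) = 89 + 55 = 144
phi(13) = phi(12) + phi(11) = 144 + 89 = 233
phi(14) = phi(13) + phi(12) = 233 + 144 = 377
phi(15) = phi(14) + phi(13) = 377 + 233 = 610
phi(16) = phi(15) + phi(14) = 610 + 377 = 987
phi(17) = phi(16) + phi(15) = 987 + 610 = 1597
phi(18) = phi(17) + phi(16) = 1597 + 987 = 2584
phi(19) = phi(18) + phi(17) = 2584 + 1597 = 4181
phi(20) = phi(19) + phi(18) = 4181 + 2584 = 6765
phi(21) = phi(20) + phi(19) = 6765 + 4181 = 10946
phi(22) = phi(21) + phi(20) = 10946 + 6765 = 17711

17711
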